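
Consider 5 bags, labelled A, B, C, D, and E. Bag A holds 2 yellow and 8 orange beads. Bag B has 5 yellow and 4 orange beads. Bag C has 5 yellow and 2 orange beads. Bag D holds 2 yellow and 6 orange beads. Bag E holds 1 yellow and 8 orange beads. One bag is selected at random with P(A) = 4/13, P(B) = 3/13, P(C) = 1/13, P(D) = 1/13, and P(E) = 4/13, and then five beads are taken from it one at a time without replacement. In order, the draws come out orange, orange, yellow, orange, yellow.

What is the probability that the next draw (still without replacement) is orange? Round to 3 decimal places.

The likelihood of the observed sequence under each hypothesis: P(data | bag A) = (8/10)(7/9)(2/8)(6/7)(1/6) = 0.022222; P(data | bag B) = (4/9)(3/8)(5/7)(2/6)(4/5) = 0.031746; P(data | bag C) = (2/7)(1/6)(5/5)(0/4) = 0; P(data | bag D) = (6/8)(5/7)(2/6)(4/5)(1/4) = 0.035714; P(data | bag E) = (8/9)(7/8)(1/7)(6/6)(0/5) = 0.
The prior-weighted likelihoods are 4/13 · 0.022222 = 0.0068376, 3/13 · 0.031746 = 0.007326, 1/13 · 0 = 0, 1/13 · 0.035714 = 0.0027473, 4/13 · 0 = 0; with total 0.016911.
Dividing through by the total gives posterior P(bag A | data) = 0.40433, P(bag B | data) = 0.43321, P(bag C | data) = 0, P(bag D | data) = 0.16245, P(bag E | data) = 0.
The predictive probability is P(orange next | data) = (1)(0.40433) + (1/4)(0.43321) + (1)(0.16245) = 0.67509.

0.675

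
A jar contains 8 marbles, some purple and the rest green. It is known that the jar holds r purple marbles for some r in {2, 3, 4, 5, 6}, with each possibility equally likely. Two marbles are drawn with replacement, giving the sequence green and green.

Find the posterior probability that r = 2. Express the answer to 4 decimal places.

The likelihood of the observed sequence under each hypothesis: P(data | r = 2) = (6/8)(6/8) = 9/16; P(data | r = 3) = (5/8)(5/8) = 25/64; P(data | r = 4) = (4/8)(4/8) = 1/4; P(data | r = 5) = (3/8)(3/8) = 9/64; P(data | r = 6) = (2/8)(2/8) = 1/16.
Multiplying each by its prior: 1/5 · 9/16 = 9/80, 1/5 · 25/64 = 5/64, 1/5 · 1/4 = 1/20, 1/5 · 9/64 = 9/320, 1/5 · 1/16 = 1/80; summing to 9/32.
So P(r = 2 | data) = (9/80) / (9/32) = 2/5.

0.4000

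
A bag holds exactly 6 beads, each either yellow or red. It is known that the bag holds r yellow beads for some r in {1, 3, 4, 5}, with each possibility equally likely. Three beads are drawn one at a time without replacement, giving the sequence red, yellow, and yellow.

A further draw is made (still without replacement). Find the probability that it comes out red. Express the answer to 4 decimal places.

0.3226

Under each hypothesis, the probability of the observed sequence is: P(data | r = 1) = (5/6)(1/5)(0/4) = 0; P(data | r = 3) = (3/6)(3/5)(2/4) = 3/20; P(data | r = 4) = (2/6)(4/5)(3/4) = 1/5; P(data | r = 5) = (1/6)(5/5)(4/4) = 1/6.
The prior-weighted likelihoods are 1/4 · 0 = 0, 1/4 · 3/20 = 3/80, 1/4 · 1/5 = 1/20, 1/4 · 1/6 = 1/24; summing to 31/240.
Normalising, the posterior is P(r = 1 | data) = 0, P(r = 3 | data) = 9/31, P(r = 4 | data) = 12/31, P(r = 5 | data) = 10/31.
So P(red next | data) = Σ P(red next | H) P(H | data) = (2/3)(9/31) + (1/3)(12/31) + (0)(10/31) = 10/31.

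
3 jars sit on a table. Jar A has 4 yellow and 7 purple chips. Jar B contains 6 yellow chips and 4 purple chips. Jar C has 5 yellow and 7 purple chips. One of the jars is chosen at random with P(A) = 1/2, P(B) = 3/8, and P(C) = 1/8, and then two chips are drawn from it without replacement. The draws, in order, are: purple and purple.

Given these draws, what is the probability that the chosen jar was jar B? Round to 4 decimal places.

0.1781

The likelihood of the observed sequence under each hypothesis: P(data | jar A) = (7/11)(6/10) = 21/55; P(data | jar B) = (4/10)(3/9) = 2/15; P(data | jar C) = (7/12)(6/11) = 7/22.
The prior-weighted likelihoods are 1/2 · 21/55 = 21/110, 3/8 · 2/15 = 1/20, 1/8 · 7/22 = 7/176; these sum to 247/880.
Hence P(jar B | data) = (1/20) / (247/880) = 44/247.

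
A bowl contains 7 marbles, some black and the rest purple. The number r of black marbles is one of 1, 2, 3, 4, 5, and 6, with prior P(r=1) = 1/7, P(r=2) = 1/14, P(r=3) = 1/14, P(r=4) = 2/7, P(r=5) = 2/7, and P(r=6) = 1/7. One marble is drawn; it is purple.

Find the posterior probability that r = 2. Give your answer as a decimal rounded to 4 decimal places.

0.1163

For each hypothesis, P(data | H) works out to: P(data | r = 1) = (6/7) = 6/7; P(data | r = 2) = (5/7) = 5/7; P(data | r = 3) = (4/7) = 4/7; P(data | r = 4) = (3/7) = 3/7; P(data | r = 5) = (2/7) = 2/7; P(data | r = 6) = (1/7) = 1/7.
Weighting by the prior gives 1/7 · 6/7 = 6/49, 1/14 · 5/7 = 5/98, 1/14 · 4/7 = 2/49, 2/7 · 3/7 = 6/49, 2/7 · 2/7 = 4/49, 1/7 · 1/7 = 1/49; with total 43/98.
Hence P(r = 2 | data) = (5/98) / (43/98) = 5/43.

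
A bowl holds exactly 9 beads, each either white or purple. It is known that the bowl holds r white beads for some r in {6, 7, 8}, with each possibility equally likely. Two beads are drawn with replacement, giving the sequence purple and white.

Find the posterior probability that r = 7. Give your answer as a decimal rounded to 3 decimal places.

Compute the likelihood of the observed sequence for each case: P(data | r = 6) = (3/9)(6/9) = 2/9; P(data | r = 7) = (2/9)(7/9) = 14/81; P(data | r = 8) = (1/9)(8/9) = 8/81.
The prior-weighted likelihoods are 1/3 · 2/9 = 2/27, 1/3 · 14/81 = 14/243, 1/3 · 8/81 = 8/243; summing to 40/243.
So P(r = 7 | data) = (14/243) / (40/243) = 7/20.

0.350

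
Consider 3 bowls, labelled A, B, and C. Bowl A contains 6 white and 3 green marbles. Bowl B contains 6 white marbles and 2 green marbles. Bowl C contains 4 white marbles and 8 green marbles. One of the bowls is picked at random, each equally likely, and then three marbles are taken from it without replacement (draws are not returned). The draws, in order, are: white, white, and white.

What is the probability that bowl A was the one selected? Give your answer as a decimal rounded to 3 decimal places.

Under each hypothesis, the probability of the observed sequence is: P(data | bowl A) = (6/9)(5/8)(4/7) = 0.2381; P(data | bowl B) = (6/8)(5/7)(4/6) = 0.35714; P(data | bowl C) = (4/12)(3/11)(2/10) = 0.018182.
The prior-weighted likelihoods are 1/3 · 0.2381 = 0.079365, 1/3 · 0.35714 = 0.11905, 1/3 · 0.018182 = 0.0060606; these sum to 0.20447.
By Bayes' rule, P(bowl A | data) = (0.079365) / (0.20447) = 0.38814.

0.388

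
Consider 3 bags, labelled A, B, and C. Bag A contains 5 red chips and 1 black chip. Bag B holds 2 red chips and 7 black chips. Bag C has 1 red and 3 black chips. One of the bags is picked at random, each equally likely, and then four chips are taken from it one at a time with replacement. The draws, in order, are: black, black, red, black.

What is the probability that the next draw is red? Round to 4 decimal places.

Compute the likelihood of the observed sequence for each case: P(data | bag A) = (1/6)(1/6)(5/6)(1/6) = 0.003858; P(data | bag B) = (7/9)(7/9)(2/9)(7/9) = 0.10456; P(data | bag C) = (3/4)(3/4)(1/4)(3/4) = 0.10547.
Weighting by the prior gives 1/3 · 0.003858 = 0.001286, 1/3 · 0.10456 = 0.034852, 1/3 · 0.10547 = 0.035156; these sum to 0.071295.
The posterior is then P(bag A | data) = 0.018038, P(bag B | data) = 0.48885, P(bag C | data) = 0.49311.
Averaging over the posterior, P(red next | data) = (5/6)(0.018038) + (2/9)(0.48885) + (1/4)(0.49311) = 0.24694.

0.2469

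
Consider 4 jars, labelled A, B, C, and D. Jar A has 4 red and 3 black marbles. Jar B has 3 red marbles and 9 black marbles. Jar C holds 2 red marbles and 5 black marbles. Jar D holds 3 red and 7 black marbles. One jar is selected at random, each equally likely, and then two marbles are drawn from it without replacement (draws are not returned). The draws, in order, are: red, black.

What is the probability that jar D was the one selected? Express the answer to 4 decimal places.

The likelihood of the observed sequence under each hypothesis: P(data | jar A) = (4/7)(3/6) = 0.28571; P(data | jar B) = (3/12)(9/11) = 0.20455; P(data | jar C) = (2/7)(5/6) = 0.2381; P(data | jar D) = (3/10)(7/9) = 0.23333.
Weighting by the prior gives 1/4 · 0.28571 = 0.071429, 1/4 · 0.20455 = 0.051136, 1/4 · 0.2381 = 0.059524, 1/4 · 0.23333 = 0.058333; summing to 0.24042.
Hence P(jar D | data) = (0.058333) / (0.24042) = 0.24263.

0.2426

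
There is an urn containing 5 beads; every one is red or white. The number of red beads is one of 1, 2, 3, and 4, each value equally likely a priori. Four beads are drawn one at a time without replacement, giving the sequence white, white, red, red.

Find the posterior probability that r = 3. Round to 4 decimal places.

0.5000

The likelihood of the observed sequence under each hypothesis: P(data | r = 1) = (4/5)(3/4)(1/3)(0/2) = 0; P(data | r = 2) = (3/5)(2/4)(2/3)(1/2) = 1/10; P(data | r = 3) = (2/5)(1/4)(3/3)(2/2) = 1/10; P(data | r = 4) = (1/5)(0/4) = 0.
Weighting by the prior gives 1/4 · 0 = 0, 1/4 · 1/10 = 1/40, 1/4 · 1/10 = 1/40, 1/4 · 0 = 0; summing to 1/20.
By Bayes' rule, P(r = 3 | data) = (1/40) / (1/20) = 1/2.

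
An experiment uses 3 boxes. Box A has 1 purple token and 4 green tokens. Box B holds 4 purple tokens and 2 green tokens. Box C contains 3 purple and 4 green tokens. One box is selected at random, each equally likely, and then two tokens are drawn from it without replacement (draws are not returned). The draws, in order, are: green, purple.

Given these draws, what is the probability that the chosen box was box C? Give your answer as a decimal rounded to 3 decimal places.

Under each hypothesis, the probability of the observed sequence is: P(data | box A) = (4/5)(1/4) = 1/5; P(data | box B) = (2/6)(4/5) = 4/15; P(data | box C) = (4/7)(3/6) = 2/7.
Multiplying each by its prior: 1/3 · 1/5 = 1/15, 1/3 · 4/15 = 4/45, 1/3 · 2/7 = 2/21; with total 79/315.
Therefore the posterior P(box C | data) = (2/21) / (79/315) = 30/79.

0.380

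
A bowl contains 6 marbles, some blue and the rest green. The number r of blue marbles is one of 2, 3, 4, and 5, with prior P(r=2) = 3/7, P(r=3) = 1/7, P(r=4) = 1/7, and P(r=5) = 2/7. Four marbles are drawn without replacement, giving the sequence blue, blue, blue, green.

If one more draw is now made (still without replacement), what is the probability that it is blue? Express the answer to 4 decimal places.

0.7742

The likelihood of the observed sequence under each hypothesis: P(data | r = 2) = (2/6)(1/5)(0/4) = 0; P(data | r = 3) = (3/6)(2/5)(1/4)(3/3) = 1/20; P(data | r = 4) = (4/6)(3/5)(2/4)(2/3) = 2/15; P(data | r = 5) = (5/6)(4/5)(3/4)(1/3) = 1/6.
The prior-weighted likelihoods are 3/7 · 0 = 0, 1/7 · 1/20 = 1/140, 1/7 · 2/15 = 2/105, 2/7 · 1/6 = 1/21; summing to 31/420.
Normalising, the posterior is P(r = 2 | data) = 0, P(r = 3 | data) = 3/31, P(r = 4 | data) = 8/31, P(r = 5 | data) = 20/31.
The predictive probability is P(blue next | data) = (0)(3/31) + (1/2)(8/31) + (1)(20/31) = 24/31.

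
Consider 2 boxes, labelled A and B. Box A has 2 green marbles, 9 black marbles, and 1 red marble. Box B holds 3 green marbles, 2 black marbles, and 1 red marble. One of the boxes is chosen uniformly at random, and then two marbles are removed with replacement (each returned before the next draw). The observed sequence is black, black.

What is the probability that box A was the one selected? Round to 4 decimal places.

0.8351

Compute the likelihood of the observed sequence for each case: P(data | box A) = (9/12)(9/12) = 9/16; P(data | box B) = (2/6)(2/6) = 1/9.
The prior-weighted likelihoods are 1/2 · 9/16 = 9/32, 1/2 · 1/9 = 1/18; with total 97/288.
So P(box A | data) = (9/32) / (97/288) = 81/97.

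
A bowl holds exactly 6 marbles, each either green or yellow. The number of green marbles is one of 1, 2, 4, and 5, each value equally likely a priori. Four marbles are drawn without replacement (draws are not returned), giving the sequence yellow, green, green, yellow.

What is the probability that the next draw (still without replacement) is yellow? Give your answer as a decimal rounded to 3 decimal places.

0.500

Compute the likelihood of the observed sequence for each case: P(data | r = 1) = (5/6)(1/5)(0/4) = 0; P(data | r = 2) = (4/6)(2/5)(1/4)(3/3) = 1/15; P(data | r = 4) = (2/6)(4/5)(3/4)(1/3) = 1/15; P(data | r = 5) = (1/6)(5/5)(4/4)(0/3) = 0.
Multiplying each by its prior: 1/4 · 0 = 0, 1/4 · 1/15 = 1/60, 1/4 · 1/15 = 1/60, 1/4 · 0 = 0; summing to 1/30.
Normalising, the posterior is P(r = 1 | data) = 0, P(r = 2 | data) = 1/2, P(r = 4 | data) = 1/2, P(r = 5 | data) = 0.
Averaging over the posterior, P(yellow next | data) = (1)(1/2) + (0)(1/2) = 1/2.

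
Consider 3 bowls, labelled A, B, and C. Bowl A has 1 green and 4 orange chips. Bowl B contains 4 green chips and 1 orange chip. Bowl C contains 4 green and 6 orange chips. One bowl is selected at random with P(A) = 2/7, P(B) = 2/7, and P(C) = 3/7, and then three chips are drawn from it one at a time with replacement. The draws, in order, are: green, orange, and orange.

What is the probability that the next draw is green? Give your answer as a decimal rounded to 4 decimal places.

For each hypothesis, P(data | H) works out to: P(data | bowl A) = (1/5)(4/5)(4/5) = 16/125; P(data | bowl B) = (4/5)(1/5)(1/5) = 4/125; P(data | bowl C) = (4/10)(6/10)(6/10) = 18/125.
The prior-weighted likelihoods are 2/7 · 16/125 = 32/875, 2/7 · 4/125 = 8/875, 3/7 · 18/125 = 54/875; these sum to 94/875.
Dividing through by the total gives posterior P(bowl A | data) = 16/47, P(bowl B | data) = 4/47, P(bowl C | data) = 27/47.
Averaging over the posterior, P(green next | data) = (1/5)(16/47) + (4/5)(4/47) + (2/5)(27/47) = 86/235.

0.3660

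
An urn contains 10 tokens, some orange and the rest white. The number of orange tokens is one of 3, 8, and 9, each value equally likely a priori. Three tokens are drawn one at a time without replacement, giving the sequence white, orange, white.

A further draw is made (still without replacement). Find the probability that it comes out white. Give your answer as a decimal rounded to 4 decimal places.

0.6338

Compute the likelihood of the observed sequence for each case: P(data | r = 3) = (7/10)(3/9)(6/8) = 0.175; P(data | r = 8) = (2/10)(8/9)(1/8) = 0.022222; P(data | r = 9) = (1/10)(9/9)(0/8) = 0.
Weighting by the prior gives 1/3 · 0.175 = 0.058333, 1/3 · 0.022222 = 0.0074074, 1/3 · 0 = 0; with total 0.065741.
Normalising, the posterior is P(r = 3 | data) = 0.88732, P(r = 8 | data) = 0.11268, P(r = 9 | data) = 0.
The predictive probability is P(white next | data) = (5/7)(0.88732) + (0)(0.11268) = 0.6338.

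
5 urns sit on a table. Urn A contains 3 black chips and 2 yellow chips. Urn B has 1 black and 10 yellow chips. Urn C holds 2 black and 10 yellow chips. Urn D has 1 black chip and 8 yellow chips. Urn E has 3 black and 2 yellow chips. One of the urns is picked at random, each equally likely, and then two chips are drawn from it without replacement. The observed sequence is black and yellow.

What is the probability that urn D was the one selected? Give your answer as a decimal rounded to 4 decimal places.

Under each hypothesis, the probability of the observed sequence is: P(data | urn A) = (3/5)(2/4) = 0.3; P(data | urn B) = (1/11)(10/10) = 0.090909; P(data | urn C) = (2/12)(10/11) = 0.15152; P(data | urn D) = (1/9)(8/8) = 0.11111; P(data | urn E) = (3/5)(2/4) = 0.3.
Multiplying each by its prior: 1/5 · 0.3 = 0.06, 1/5 · 0.090909 = 0.018182, 1/5 · 0.15152 = 0.030303, 1/5 · 0.11111 = 0.022222, 1/5 · 0.3 = 0.06; summing to 0.19071.
By Bayes' rule, P(urn D | data) = (0.022222) / (0.19071) = 0.11653.

0.1165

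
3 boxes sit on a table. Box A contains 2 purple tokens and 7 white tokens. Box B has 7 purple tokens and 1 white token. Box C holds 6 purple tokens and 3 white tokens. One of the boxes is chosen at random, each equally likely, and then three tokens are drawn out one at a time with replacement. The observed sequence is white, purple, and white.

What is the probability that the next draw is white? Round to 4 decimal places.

0.5894

For each hypothesis, P(data | H) works out to: P(data | box A) = (7/9)(2/9)(7/9) = 0.13443; P(data | box B) = (1/8)(7/8)(1/8) = 0.013672; P(data | box C) = (3/9)(6/9)(3/9) = 0.074074.
Weighting by the prior gives 1/3 · 0.13443 = 0.04481, 1/3 · 0.013672 = 0.0045573, 1/3 · 0.074074 = 0.024691; summing to 0.074059.
The posterior is then P(box A | data) = 0.60506, P(box B | data) = 0.061536, P(box C | data) = 0.3334.
Averaging over the posterior, P(white next | data) = (7/9)(0.60506) + (1/8)(0.061536) + (1/3)(0.3334) = 0.58943.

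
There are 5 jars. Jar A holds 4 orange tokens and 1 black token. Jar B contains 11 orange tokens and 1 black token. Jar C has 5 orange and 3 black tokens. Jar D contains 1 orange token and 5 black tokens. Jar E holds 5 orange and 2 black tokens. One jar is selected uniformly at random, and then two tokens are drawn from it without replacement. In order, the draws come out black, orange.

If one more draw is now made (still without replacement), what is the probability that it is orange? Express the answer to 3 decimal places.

0.682

The likelihood of the observed sequence under each hypothesis: P(data | jar A) = (1/5)(4/4) = 0.2; P(data | jar B) = (1/12)(11/11) = 0.083333; P(data | jar C) = (3/8)(5/7) = 0.26786; P(data | jar D) = (5/6)(1/5) = 0.16667; P(data | jar E) = (2/7)(5/6) = 0.2381.
Multiplying each by its prior: 1/5 · 0.2 = 0.04, 1/5 · 0.083333 = 0.016667, 1/5 · 0.26786 = 0.053571, 1/5 · 0.16667 = 0.033333, 1/5 · 0.2381 = 0.047619; summing to 0.19119.
The posterior is then P(jar A | data) = 0.20922, P(jar B | data) = 0.087173, P(jar C | data) = 0.2802, P(jar D | data) = 0.17435, P(jar E | data) = 0.24907.
The predictive probability is P(orange next | data) = (1)(0.20922) + (1)(0.087173) + (2/3)(0.2802) + (0)(0.17435) + (4/5)(0.24907) = 0.68244.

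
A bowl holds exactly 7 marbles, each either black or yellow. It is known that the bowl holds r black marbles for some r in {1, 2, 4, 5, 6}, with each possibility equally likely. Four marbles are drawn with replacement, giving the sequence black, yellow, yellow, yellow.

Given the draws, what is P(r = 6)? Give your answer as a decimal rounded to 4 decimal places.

Under each hypothesis, the probability of the observed sequence is: P(data | r = 1) = (1/7)(6/7)(6/7)(6/7) = 0.089963; P(data | r = 2) = (2/7)(5/7)(5/7)(5/7) = 0.10412; P(data | r = 4) = (4/7)(3/7)(3/7)(3/7) = 0.044981; P(data | r = 5) = (5/7)(2/7)(2/7)(2/7) = 0.01666; P(data | r = 6) = (6/7)(1/7)(1/7)(1/7) = 0.002499.
Multiplying each by its prior: 1/5 · 0.089963 = 0.017993, 1/5 · 0.10412 = 0.020825, 1/5 · 0.044981 = 0.0089963, 1/5 · 0.01666 = 0.0033319, 1/5 · 0.002499 = 0.00049979; with total 0.051645.
By Bayes' rule, P(r = 6 | data) = (0.00049979) / (0.051645) = 0.0096774.

0.0097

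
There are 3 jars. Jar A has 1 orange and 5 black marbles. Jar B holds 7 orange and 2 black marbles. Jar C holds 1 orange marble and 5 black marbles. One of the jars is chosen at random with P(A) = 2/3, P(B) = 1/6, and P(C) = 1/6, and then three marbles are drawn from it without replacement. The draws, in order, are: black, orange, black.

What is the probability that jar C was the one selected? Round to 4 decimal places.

The likelihood of the observed sequence under each hypothesis: P(data | jar A) = (5/6)(1/5)(4/4) = 1/6; P(data | jar B) = (2/9)(7/8)(1/7) = 1/36; P(data | jar C) = (5/6)(1/5)(4/4) = 1/6.
The prior-weighted likelihoods are 2/3 · 1/6 = 1/9, 1/6 · 1/36 = 1/216, 1/6 · 1/6 = 1/36; summing to 31/216.
By Bayes' rule, P(jar C | data) = (1/36) / (31/216) = 6/31.

0.1935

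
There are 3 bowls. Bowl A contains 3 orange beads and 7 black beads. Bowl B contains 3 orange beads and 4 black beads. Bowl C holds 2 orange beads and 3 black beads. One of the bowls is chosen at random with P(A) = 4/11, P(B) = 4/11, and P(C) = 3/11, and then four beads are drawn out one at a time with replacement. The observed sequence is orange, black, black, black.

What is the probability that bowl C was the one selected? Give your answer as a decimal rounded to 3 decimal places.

0.262

The likelihood of the observed sequence under each hypothesis: P(data | bowl A) = (3/10)(7/10)(7/10)(7/10) = 0.1029; P(data | bowl B) = (3/7)(4/7)(4/7)(4/7) = 0.079967; P(data | bowl C) = (2/5)(3/5)(3/5)(3/5) = 0.0864.
Multiplying each by its prior: 4/11 · 0.1029 = 0.037418, 4/11 · 0.079967 = 0.029079, 3/11 · 0.0864 = 0.023564; summing to 0.090061.
So P(bowl C | data) = (0.023564) / (0.090061) = 0.26164.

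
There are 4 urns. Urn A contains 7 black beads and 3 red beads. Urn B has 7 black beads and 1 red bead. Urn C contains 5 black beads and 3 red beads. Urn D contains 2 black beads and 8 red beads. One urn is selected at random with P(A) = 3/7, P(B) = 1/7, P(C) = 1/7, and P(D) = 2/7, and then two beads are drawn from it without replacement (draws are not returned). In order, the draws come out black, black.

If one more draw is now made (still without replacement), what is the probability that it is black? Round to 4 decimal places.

Under each hypothesis, the probability of the observed sequence is: P(data | urn A) = (7/10)(6/9) = 0.46667; P(data | urn B) = (7/8)(6/7) = 0.75; P(data | urn C) = (5/8)(4/7) = 0.35714; P(data | urn D) = (2/10)(1/9) = 0.022222.
Multiplying each by its prior: 3/7 · 0.46667 = 0.2, 1/7 · 0.75 = 0.10714, 1/7 · 0.35714 = 0.05102, 2/7 · 0.022222 = 0.0063492; these sum to 0.36451.
Dividing through by the total gives posterior P(urn A | data) = 0.54868, P(urn B | data) = 0.29393, P(urn C | data) = 0.13997, P(urn D | data) = 0.017418.
The predictive probability is P(black next | data) = (5/8)(0.54868) + (5/6)(0.29393) + (1/2)(0.13997) + (0)(0.017418) = 0.65785.

0.6579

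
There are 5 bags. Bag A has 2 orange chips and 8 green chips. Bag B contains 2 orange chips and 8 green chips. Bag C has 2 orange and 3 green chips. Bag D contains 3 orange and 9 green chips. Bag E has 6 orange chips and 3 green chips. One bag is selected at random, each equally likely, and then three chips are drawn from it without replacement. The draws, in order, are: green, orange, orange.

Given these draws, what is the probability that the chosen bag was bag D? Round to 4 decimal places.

For each hypothesis, P(data | H) works out to: P(data | bag A) = (8/10)(2/9)(1/8) = 0.022222; P(data | bag B) = (8/10)(2/9)(1/8) = 0.022222; P(data | bag C) = (3/5)(2/4)(1/3) = 0.1; P(data | bag D) = (9/12)(3/11)(2/10) = 0.040909; P(data | bag E) = (3/9)(6/8)(5/7) = 0.17857.
The prior-weighted likelihoods are 1/5 · 0.022222 = 0.0044444, 1/5 · 0.022222 = 0.0044444, 1/5 · 0.1 = 0.02, 1/5 · 0.040909 = 0.0081818, 1/5 · 0.17857 = 0.035714; with total 0.072785.
Therefore the posterior P(bag D | data) = (0.0081818) / (0.072785) = 0.11241.

0.1124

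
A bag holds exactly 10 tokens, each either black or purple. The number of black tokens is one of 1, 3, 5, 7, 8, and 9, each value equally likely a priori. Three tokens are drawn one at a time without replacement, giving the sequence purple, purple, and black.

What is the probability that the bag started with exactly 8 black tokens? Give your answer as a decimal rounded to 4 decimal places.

The likelihood of the observed sequence under each hypothesis: P(data | r = 1) = (9/10)(8/9)(1/8) = 0.1; P(data | r = 3) = (7/10)(6/9)(3/8) = 0.175; P(data | r = 5) = (5/10)(4/9)(5/8) = 0.13889; P(data | r = 7) = (3/10)(2/9)(7/8) = 0.058333; P(data | r = 8) = (2/10)(1/9)(8/8) = 0.022222; P(data | r = 9) = (1/10)(0/9) = 0.
Multiplying each by its prior: 1/6 · 0.1 = 0.016667, 1/6 · 0.175 = 0.029167, 1/6 · 0.13889 = 0.023148, 1/6 · 0.058333 = 0.0097222, 1/6 · 0.022222 = 0.0037037, 1/6 · 0 = 0; these sum to 0.082407.
By Bayes' rule, P(r = 8 | data) = (0.0037037) / (0.082407) = 0.044944.

0.0449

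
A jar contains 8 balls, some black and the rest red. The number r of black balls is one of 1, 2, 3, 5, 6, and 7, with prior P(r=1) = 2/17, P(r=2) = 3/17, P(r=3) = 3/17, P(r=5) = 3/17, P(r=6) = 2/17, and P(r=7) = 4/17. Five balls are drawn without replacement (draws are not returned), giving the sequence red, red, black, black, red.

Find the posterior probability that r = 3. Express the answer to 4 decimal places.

The likelihood of the observed sequence under each hypothesis: P(data | r = 1) = (7/8)(6/7)(1/6)(0/5) = 0; P(data | r = 2) = (6/8)(5/7)(2/6)(1/5)(4/4) = 1/28; P(data | r = 3) = (5/8)(4/7)(3/6)(2/5)(3/4) = 3/56; P(data | r = 5) = (3/8)(2/7)(5/6)(4/5)(1/4) = 1/56; P(data | r = 6) = (2/8)(1/7)(6/6)(5/5)(0/4) = 0; P(data | r = 7) = (1/8)(0/7) = 0.
Weighting by the prior gives 2/17 · 0 = 0, 3/17 · 1/28 = 3/476, 3/17 · 3/56 = 9/952, 3/17 · 1/56 = 3/952, 2/17 · 0 = 0, 4/17 · 0 = 0; these sum to 9/476.
Hence P(r = 3 | data) = (9/952) / (9/476) = 1/2.

0.5000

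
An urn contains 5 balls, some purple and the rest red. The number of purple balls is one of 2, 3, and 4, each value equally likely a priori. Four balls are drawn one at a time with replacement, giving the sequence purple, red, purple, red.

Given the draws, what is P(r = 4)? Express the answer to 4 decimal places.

0.1818

Compute the likelihood of the observed sequence for each case: P(data | r = 2) = (2/5)(3/5)(2/5)(3/5) = 0.0576; P(data | r = 3) = (3/5)(2/5)(3/5)(2/5) = 0.0576; P(data | r = 4) = (4/5)(1/5)(4/5)(1/5) = 0.0256.
Multiplying each by its prior: 1/3 · 0.0576 = 0.0192, 1/3 · 0.0576 = 0.0192, 1/3 · 0.0256 = 0.0085333; these sum to 0.046933.
Hence P(r = 4 | data) = (0.0085333) / (0.046933) = 0.18182.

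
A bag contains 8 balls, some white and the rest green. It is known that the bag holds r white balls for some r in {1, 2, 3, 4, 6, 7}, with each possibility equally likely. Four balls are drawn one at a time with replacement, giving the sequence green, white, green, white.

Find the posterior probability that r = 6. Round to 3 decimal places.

0.166

Under each hypothesis, the probability of the observed sequence is: P(data | r = 1) = (7/8)(1/8)(7/8)(1/8) = 0.011963; P(data | r = 2) = (6/8)(2/8)(6/8)(2/8) = 0.035156; P(data | r = 3) = (5/8)(3/8)(5/8)(3/8) = 0.054932; P(data | r = 4) = (4/8)(4/8)(4/8)(4/8) = 0.0625; P(data | r = 6) = (2/8)(6/8)(2/8)(6/8) = 0.035156; P(data | r = 7) = (1/8)(7/8)(1/8)(7/8) = 0.011963.
The prior-weighted likelihoods are 1/6 · 0.011963 = 0.0019938, 1/6 · 0.035156 = 0.0058594, 1/6 · 0.054932 = 0.0091553, 1/6 · 0.0625 = 0.010417, 1/6 · 0.035156 = 0.0058594, 1/6 · 0.011963 = 0.0019938; with total 0.035278.
So P(r = 6 | data) = (0.0058594) / (0.035278) = 0.16609.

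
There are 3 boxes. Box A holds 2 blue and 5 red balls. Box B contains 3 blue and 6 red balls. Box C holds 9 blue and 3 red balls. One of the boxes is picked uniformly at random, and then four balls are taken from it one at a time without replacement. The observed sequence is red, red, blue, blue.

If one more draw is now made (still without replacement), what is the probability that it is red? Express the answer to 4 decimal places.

Compute the likelihood of the observed sequence for each case: P(data | box A) = (5/7)(4/6)(2/5)(1/4) = 0.047619; P(data | box B) = (6/9)(5/8)(3/7)(2/6) = 0.059524; P(data | box C) = (3/12)(2/11)(9/10)(8/9) = 0.036364.
Weighting by the prior gives 1/3 · 0.047619 = 0.015873, 1/3 · 0.059524 = 0.019841, 1/3 · 0.036364 = 0.012121; summing to 0.047835.
Dividing through by the total gives posterior P(box A | data) = 0.33183, P(box B | data) = 0.41478, P(box C | data) = 0.25339.
Averaging over the posterior, P(red next | data) = (1)(0.33183) + (4/5)(0.41478) + (1/8)(0.25339) = 0.69532.

0.6953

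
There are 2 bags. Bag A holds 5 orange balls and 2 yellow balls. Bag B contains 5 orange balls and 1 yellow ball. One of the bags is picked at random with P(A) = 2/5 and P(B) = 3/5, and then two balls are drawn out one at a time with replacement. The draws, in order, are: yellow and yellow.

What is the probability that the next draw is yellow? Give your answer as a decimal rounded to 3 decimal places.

0.245

Under each hypothesis, the probability of the observed sequence is: P(data | bag A) = (2/7)(2/7) = 4/49; P(data | bag B) = (1/6)(1/6) = 1/36.
Weighting by the prior gives 2/5 · 4/49 = 8/245, 3/5 · 1/36 = 1/60; summing to 29/588.
The posterior is then P(bag A | data) = 0.66207, P(bag B | data) = 0.33793.
Averaging over the posterior, P(yellow next | data) = (2/7)(0.66207) + (1/6)(0.33793) = 0.24548.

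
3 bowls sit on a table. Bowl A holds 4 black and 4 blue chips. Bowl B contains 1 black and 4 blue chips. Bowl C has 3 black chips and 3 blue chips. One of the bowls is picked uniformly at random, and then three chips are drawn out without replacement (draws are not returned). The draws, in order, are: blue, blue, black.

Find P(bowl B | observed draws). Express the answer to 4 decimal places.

For each hypothesis, P(data | H) works out to: P(data | bowl A) = (4/8)(3/7)(4/6) = 1/7; P(data | bowl B) = (4/5)(3/4)(1/3) = 1/5; P(data | bowl C) = (3/6)(2/5)(3/4) = 3/20.
Multiplying each by its prior: 1/3 · 1/7 = 1/21, 1/3 · 1/5 = 1/15, 1/3 · 3/20 = 1/20; with total 23/140.
So P(bowl B | data) = (1/15) / (23/140) = 28/69.

0.4058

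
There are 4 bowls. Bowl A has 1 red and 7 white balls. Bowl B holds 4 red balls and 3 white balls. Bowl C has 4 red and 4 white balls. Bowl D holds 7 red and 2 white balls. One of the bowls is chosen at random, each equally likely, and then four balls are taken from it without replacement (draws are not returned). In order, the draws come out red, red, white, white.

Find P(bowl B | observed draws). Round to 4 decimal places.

For each hypothesis, P(data | H) works out to: P(data | bowl A) = (1/8)(0/7) = 0; P(data | bowl B) = (4/7)(3/6)(3/5)(2/4) = 0.085714; P(data | bowl C) = (4/8)(3/7)(4/6)(3/5) = 0.085714; P(data | bowl D) = (7/9)(6/8)(2/7)(1/6) = 0.027778.
Multiplying each by its prior: 1/4 · 0 = 0, 1/4 · 0.085714 = 0.021429, 1/4 · 0.085714 = 0.021429, 1/4 · 0.027778 = 0.0069444; with total 0.049802.
Therefore the posterior P(bowl B | data) = (0.021429) / (0.049802) = 0.43028.

0.4303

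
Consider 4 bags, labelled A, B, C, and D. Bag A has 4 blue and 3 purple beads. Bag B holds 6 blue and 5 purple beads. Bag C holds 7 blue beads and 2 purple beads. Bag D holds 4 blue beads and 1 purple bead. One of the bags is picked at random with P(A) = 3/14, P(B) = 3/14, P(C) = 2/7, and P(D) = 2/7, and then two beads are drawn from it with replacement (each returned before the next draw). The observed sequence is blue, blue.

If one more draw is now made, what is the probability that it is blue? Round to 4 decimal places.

Compute the likelihood of the observed sequence for each case: P(data | bag A) = (4/7)(4/7) = 0.32653; P(data | bag B) = (6/11)(6/11) = 0.29752; P(data | bag C) = (7/9)(7/9) = 0.60494; P(data | bag D) = (4/5)(4/5) = 0.64.
Multiplying each by its prior: 3/14 · 0.32653 = 0.069971, 3/14 · 0.29752 = 0.063754, 2/7 · 0.60494 = 0.17284, 2/7 · 0.64 = 0.18286; with total 0.48942.
The posterior is then P(bag A | data) = 0.14297, P(bag B | data) = 0.13026, P(bag C | data) = 0.35315, P(bag D | data) = 0.37362.
Averaging over the posterior, P(blue next | data) = (4/7)(0.14297) + (6/11)(0.13026) + (7/9)(0.35315) + (4/5)(0.37362) = 0.72632.

0.7263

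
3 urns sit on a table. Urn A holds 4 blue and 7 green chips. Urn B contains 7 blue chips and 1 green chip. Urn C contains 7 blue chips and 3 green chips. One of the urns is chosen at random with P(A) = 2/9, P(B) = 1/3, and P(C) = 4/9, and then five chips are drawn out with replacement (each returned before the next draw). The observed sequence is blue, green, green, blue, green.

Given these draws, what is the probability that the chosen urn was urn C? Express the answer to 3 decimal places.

0.421

The likelihood of the observed sequence under each hypothesis: P(data | urn A) = (4/11)(7/11)(7/11)(4/11)(7/11) = 0.034076; P(data | urn B) = (7/8)(1/8)(1/8)(7/8)(1/8) = 0.0014954; P(data | urn C) = (7/10)(3/10)(3/10)(7/10)(3/10) = 0.01323.
The prior-weighted likelihoods are 2/9 · 0.034076 = 0.0075725, 1/3 · 0.0014954 = 0.00049845, 4/9 · 0.01323 = 0.00588; with total 0.013951.
Hence P(urn C | data) = (0.00588) / (0.013951) = 0.42148.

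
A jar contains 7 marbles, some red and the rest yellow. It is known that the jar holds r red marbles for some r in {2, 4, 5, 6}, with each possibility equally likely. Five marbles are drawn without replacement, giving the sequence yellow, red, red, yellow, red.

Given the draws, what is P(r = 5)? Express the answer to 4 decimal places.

0.4545

For each hypothesis, P(data | H) works out to: P(data | r = 2) = (5/7)(2/6)(1/5)(4/4)(0/3) = 0; P(data | r = 4) = (3/7)(4/6)(3/5)(2/4)(2/3) = 2/35; P(data | r = 5) = (2/7)(5/6)(4/5)(1/4)(3/3) = 1/21; P(data | r = 6) = (1/7)(6/6)(5/5)(0/4) = 0.
The prior-weighted likelihoods are 1/4 · 0 = 0, 1/4 · 2/35 = 1/70, 1/4 · 1/21 = 1/84, 1/4 · 0 = 0; with total 11/420.
Therefore the posterior P(r = 5 | data) = (1/84) / (11/420) = 5/11.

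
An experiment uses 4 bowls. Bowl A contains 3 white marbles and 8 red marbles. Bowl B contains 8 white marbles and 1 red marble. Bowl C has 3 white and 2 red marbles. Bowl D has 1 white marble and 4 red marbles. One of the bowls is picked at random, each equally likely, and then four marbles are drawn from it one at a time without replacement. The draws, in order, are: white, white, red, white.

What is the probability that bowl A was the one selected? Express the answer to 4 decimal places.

Compute the likelihood of the observed sequence for each case: P(data | bowl A) = (3/11)(2/10)(8/9)(1/8) = 1/165; P(data | bowl B) = (8/9)(7/8)(1/7)(6/6) = 1/9; P(data | bowl C) = (3/5)(2/4)(2/3)(1/2) = 1/10; P(data | bowl D) = (1/5)(0/4) = 0.
Multiplying each by its prior: 1/4 · 1/165 = 1/660, 1/4 · 1/9 = 1/36, 1/4 · 1/10 = 1/40, 1/4 · 0 = 0; summing to 43/792.
Hence P(bowl A | data) = (1/660) / (43/792) = 6/215.

0.0279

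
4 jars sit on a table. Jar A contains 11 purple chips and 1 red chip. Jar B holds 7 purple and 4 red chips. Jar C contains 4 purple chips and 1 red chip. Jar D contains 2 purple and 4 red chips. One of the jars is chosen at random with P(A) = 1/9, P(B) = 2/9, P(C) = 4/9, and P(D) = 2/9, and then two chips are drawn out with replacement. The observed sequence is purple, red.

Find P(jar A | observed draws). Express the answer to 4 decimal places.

0.0470

Compute the likelihood of the observed sequence for each case: P(data | jar A) = (11/12)(1/12) = 0.076389; P(data | jar B) = (7/11)(4/11) = 0.2314; P(data | jar C) = (4/5)(1/5) = 0.16; P(data | jar D) = (2/6)(4/6) = 0.22222.
The prior-weighted likelihoods are 1/9 · 0.076389 = 0.0084877, 2/9 · 0.2314 = 0.051423, 4/9 · 0.16 = 0.071111, 2/9 · 0.22222 = 0.049383; summing to 0.1804.
So P(jar A | data) = (0.0084877) / (0.1804) = 0.047048.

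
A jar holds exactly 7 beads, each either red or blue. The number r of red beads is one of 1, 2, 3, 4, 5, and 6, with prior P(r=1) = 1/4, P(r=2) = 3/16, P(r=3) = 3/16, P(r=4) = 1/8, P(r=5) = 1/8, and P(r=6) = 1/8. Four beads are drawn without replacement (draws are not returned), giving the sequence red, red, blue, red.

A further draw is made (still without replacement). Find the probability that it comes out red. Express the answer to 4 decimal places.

Compute the likelihood of the observed sequence for each case: P(data | r = 1) = (1/7)(0/6) = 0; P(data | r = 2) = (2/7)(1/6)(5/5)(0/4) = 0; P(data | r = 3) = (3/7)(2/6)(4/5)(1/4) = 1/35; P(data | r = 4) = (4/7)(3/6)(3/5)(2/4) = 3/35; P(data | r = 5) = (5/7)(4/6)(2/5)(3/4) = 1/7; P(data | r = 6) = (6/7)(5/6)(1/5)(4/4) = 1/7.
Multiplying each by its prior: 1/4 · 0 = 0, 3/16 · 0 = 0, 3/16 · 1/35 = 3/560, 1/8 · 3/35 = 3/280, 1/8 · 1/7 = 1/56, 1/8 · 1/7 = 1/56; with total 29/560.
Dividing through by the total gives posterior P(r = 1 | data) = 0, P(r = 2 | data) = 0, P(r = 3 | data) = 3/29, P(r = 4 | data) = 6/29, P(r = 5 | data) = 10/29, P(r = 6 | data) = 10/29.
Averaging over the posterior, P(red next | data) = (0)(3/29) + (1/3)(6/29) + (2/3)(10/29) + (1)(10/29) = 56/87.

0.6437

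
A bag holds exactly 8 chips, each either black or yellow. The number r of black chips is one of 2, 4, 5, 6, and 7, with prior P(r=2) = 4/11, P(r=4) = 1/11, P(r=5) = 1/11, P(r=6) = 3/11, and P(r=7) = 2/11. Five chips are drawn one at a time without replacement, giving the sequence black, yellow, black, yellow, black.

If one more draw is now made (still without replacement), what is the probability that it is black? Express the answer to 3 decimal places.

Under each hypothesis, the probability of the observed sequence is: P(data | r = 2) = (2/8)(6/7)(1/6)(5/5)(0/4) = 0; P(data | r = 4) = (4/8)(4/7)(3/6)(3/5)(2/4) = 0.042857; P(data | r = 5) = (5/8)(3/7)(4/6)(2/5)(3/4) = 0.053571; P(data | r = 6) = (6/8)(2/7)(5/6)(1/5)(4/4) = 0.035714; P(data | r = 7) = (7/8)(1/7)(6/6)(0/5) = 0.
The prior-weighted likelihoods are 4/11 · 0 = 0, 1/11 · 0.042857 = 0.0038961, 1/11 · 0.053571 = 0.0048701, 3/11 · 0.035714 = 0.0097403, 2/11 · 0 = 0; with total 0.018506.
Normalising, the posterior is P(r = 2 | data) = 0, P(r = 4 | data) = 0.21053, P(r = 5 | data) = 0.26316, P(r = 6 | data) = 0.52632, P(r = 7 | data) = 0.
The predictive probability is P(black next | data) = (1/3)(0.21053) + (2/3)(0.26316) + (1)(0.52632) = 0.77193.

0.772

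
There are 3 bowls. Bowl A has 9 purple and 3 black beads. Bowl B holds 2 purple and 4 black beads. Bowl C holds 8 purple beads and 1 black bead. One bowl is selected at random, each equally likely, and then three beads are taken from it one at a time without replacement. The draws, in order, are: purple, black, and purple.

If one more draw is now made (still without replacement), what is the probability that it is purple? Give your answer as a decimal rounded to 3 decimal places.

0.698

For each hypothesis, P(data | H) works out to: P(data | bowl A) = (9/12)(3/11)(8/10) = 0.16364; P(data | bowl B) = (2/6)(4/5)(1/4) = 0.066667; P(data | bowl C) = (8/9)(1/8)(7/7) = 0.11111.
Weighting by the prior gives 1/3 · 0.16364 = 0.054545, 1/3 · 0.066667 = 0.022222, 1/3 · 0.11111 = 0.037037; these sum to 0.1138.
The posterior is then P(bowl A | data) = 0.47929, P(bowl B | data) = 0.19527, P(bowl C | data) = 0.32544.
Averaging over the posterior, P(purple next | data) = (7/9)(0.47929) + (0)(0.19527) + (1)(0.32544) = 0.69822.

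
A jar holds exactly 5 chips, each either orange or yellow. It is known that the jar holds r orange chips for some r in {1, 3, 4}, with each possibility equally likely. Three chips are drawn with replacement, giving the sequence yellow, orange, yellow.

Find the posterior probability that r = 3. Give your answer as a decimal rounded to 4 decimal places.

0.3750

Compute the likelihood of the observed sequence for each case: P(data | r = 1) = (4/5)(1/5)(4/5) = 16/125; P(data | r = 3) = (2/5)(3/5)(2/5) = 12/125; P(data | r = 4) = (1/5)(4/5)(1/5) = 4/125.
The prior-weighted likelihoods are 1/3 · 16/125 = 16/375, 1/3 · 12/125 = 4/125, 1/3 · 4/125 = 4/375; summing to 32/375.
Therefore the posterior P(r = 3 | data) = (4/125) / (32/375) = 3/8.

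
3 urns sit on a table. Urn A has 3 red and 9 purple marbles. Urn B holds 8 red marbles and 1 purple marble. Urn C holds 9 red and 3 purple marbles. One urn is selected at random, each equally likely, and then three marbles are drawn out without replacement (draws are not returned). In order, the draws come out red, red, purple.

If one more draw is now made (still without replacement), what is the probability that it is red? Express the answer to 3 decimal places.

0.770

The likelihood of the observed sequence under each hypothesis: P(data | urn A) = (3/12)(2/11)(9/10) = 0.040909; P(data | urn B) = (8/9)(7/8)(1/7) = 0.11111; P(data | urn C) = (9/12)(8/11)(3/10) = 0.16364.
The prior-weighted likelihoods are 1/3 · 0.040909 = 0.013636, 1/3 · 0.11111 = 0.037037, 1/3 · 0.16364 = 0.054545; summing to 0.10522.
Dividing through by the total gives posterior P(urn A | data) = 0.1296, P(urn B | data) = 0.352, P(urn C | data) = 0.5184.
Averaging over the posterior, P(red next | data) = (1/9)(0.1296) + (1)(0.352) + (7/9)(0.5184) = 0.7696.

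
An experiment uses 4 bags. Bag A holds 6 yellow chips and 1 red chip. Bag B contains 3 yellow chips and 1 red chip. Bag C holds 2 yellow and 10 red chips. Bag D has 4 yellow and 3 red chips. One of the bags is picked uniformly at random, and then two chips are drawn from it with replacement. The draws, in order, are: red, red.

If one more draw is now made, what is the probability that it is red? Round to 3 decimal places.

For each hypothesis, P(data | H) works out to: P(data | bag A) = (1/7)(1/7) = 0.020408; P(data | bag B) = (1/4)(1/4) = 0.0625; P(data | bag C) = (10/12)(10/12) = 0.69444; P(data | bag D) = (3/7)(3/7) = 0.18367.
The prior-weighted likelihoods are 1/4 · 0.020408 = 0.005102, 1/4 · 0.0625 = 0.015625, 1/4 · 0.69444 = 0.17361, 1/4 · 0.18367 = 0.045918; summing to 0.24026.
Normalising, the posterior is P(bag A | data) = 0.021236, P(bag B | data) = 0.065035, P(bag C | data) = 0.72261, P(bag D | data) = 0.19112.
The predictive probability is P(red next | data) = (1/7)(0.021236) + (1/4)(0.065035) + (5/6)(0.72261) + (3/7)(0.19112) = 0.70337.

0.703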